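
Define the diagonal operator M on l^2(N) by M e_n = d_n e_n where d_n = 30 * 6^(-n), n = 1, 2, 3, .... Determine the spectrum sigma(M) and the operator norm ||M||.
sigma(M) = {30 * 6^(-n) : n ≥ 1} ∪ {0}; ||M|| = 5

A bounded diagonal operator on l^2 with diagonal entries d_n has spectrum equal to the closure of {d_n : n ≥ 1}: every d_n is an eigenvalue (with eigenvector e_n), so {d_n} ⊂ sigma(M); the spectrum is closed, so its closure is too; and for lambda not in the closure, (M - lambda I) has bounded inverse (the diagonal entries 1/(d_n - lambda) are bounded). For our sequence d_n = 30 * 6^(-n), n = 1, 2, 3, ...:
  - {d_n} = {30 * 6^(-n) : n ≥ 1}; the only limit point is 0
  - closure = {30 * 6^(-n) : n ≥ 1} ∪ {0}
For the norm: a diagonal operator has ||M|| = sup_n |d_n|. Here d_n = 30 * 6^(-n) is positive and decreasing, so sup_n |d_n| = d_1 = 30/6 = 5. So ||M|| = 5.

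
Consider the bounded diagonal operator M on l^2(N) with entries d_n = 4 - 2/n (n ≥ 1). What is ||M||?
||M|| = 4

For a diagonal operator on l^2 with entries d_n, ||M|| = sup_n |d_n|. Here d_1 = 2, d_2 = 3, ..., and d_n = 4 - 2/n increases monotonically toward 4. All terms lie in [2, 4), so |d_n| = d_n and the supremum is the limit 4, which is not attained by any individual d_n. Hence ||M|| = 4.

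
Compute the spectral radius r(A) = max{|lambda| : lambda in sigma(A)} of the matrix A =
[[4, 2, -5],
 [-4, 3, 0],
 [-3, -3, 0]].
r(A) = sqrt(35) ≈ 5.9161

The eigenvalues of A are the roots of its characteristic polynomial. With M = A (coefficients from the trace, the sum of principal 2x2 minors, and det A):
  p(λ) = det(λ I - M) = λ^3 - 7λ^2 + 5λ + 105.
By the rational root theorem any rational root is an integer divisor of 105. Testing λ = -3: p(-3) = -27 - 63 - 15 + 105 = 0, so λ = -3 is a root. Dividing out (λ + 3) leaves p(λ) = (λ + 3)(λ^2 - 10λ + 35). For λ^2 - 10λ + 35 the discriminant is -40. It is negative, so the roots are the complex-conjugate pair λ = 5 ± (sqrt(40)/2) i ≈ 5 ± 3.1623i. For a conjugate pair the product of the roots equals the constant term, so |λ|^2 = 35 and |λ| = sqrt(35) ≈ 5.9161.
Thus the eigenvalues (to 4 decimals) are 5 ± 3.1623i (modulus 5.9161); -3 (modulus 3). The spectral radius is the largest modulus: r(A) = sqrt(35) ≈ 5.9161. (Cross-check: r(A) ≤ ||A||_2 ≈ 7.5686; equality holds whenever A is normal, though it can also hold for some non-normal A.)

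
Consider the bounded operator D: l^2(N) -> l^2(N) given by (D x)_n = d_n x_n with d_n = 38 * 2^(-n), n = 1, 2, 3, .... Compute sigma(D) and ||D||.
sigma(D) = {38 * 2^(-n) : n ≥ 1} ∪ {0}; ||D|| = 19

A bounded diagonal operator on l^2 with diagonal entries d_n has spectrum equal to the closure of {d_n : n ≥ 1}: every d_n is an eigenvalue (with eigenvector e_n), so {d_n} ⊂ sigma(D); the spectrum is closed, so its closure is too; and for lambda not in the closure, (D - lambda I) has bounded inverse (the diagonal entries 1/(d_n - lambda) are bounded). For our sequence d_n = 38 * 2^(-n), n = 1, 2, 3, ...:
  - {d_n} = {38 * 2^(-n) : n ≥ 1}; the only limit point is 0
  - closure = {38 * 2^(-n) : n ≥ 1} ∪ {0}
For the norm: a diagonal operator has ||D|| = sup_n |d_n|. Here d_n = 38 * 2^(-n) is positive and decreasing, so sup_n |d_n| = d_1 = 38/2 = 19. So ||D|| = 19.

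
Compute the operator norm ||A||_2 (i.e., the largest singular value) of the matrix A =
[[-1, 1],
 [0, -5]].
||A||_2 = sqrt((27 + sqrt(629))/2) ≈ 5.1029 (= sqrt(largest eigenvalue of A^T A))

||A||_2 = sigma_max(A) = sqrt(lambda_max(A^T A)). Form the symmetric matrix M = A^T A =
[[1, -1],
 [-1, 26]].
Its characteristic polynomial (trace, determinant of M give the coefficients) is
  p(λ) = det(λ I - M) = λ^2 - 27λ + 25.
For λ^2 - 27λ + 25 the discriminant is 629. It is nonnegative but not a perfect square, so the roots are real and irrational: λ = (27 ± sqrt(629))/2 ≈ 26.0399, 0.9601.
So the eigenvalues of A^T A are ≈ 0.9601, 26.0399 (all ≥ 0, as they must be for A^T A). The largest is λ_max = (27 + sqrt(629))/2 ≈ 26.0399, hence ||A||_2 = sqrt(λ_max) = sqrt((27 + sqrt(629))/2) ≈ 5.1029.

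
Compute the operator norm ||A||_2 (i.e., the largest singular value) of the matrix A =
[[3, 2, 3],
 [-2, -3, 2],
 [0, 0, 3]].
||A||_2 ≈ 5.2432 (= sqrt(largest eigenvalue of A^T A))

||A||_2 = sigma_max(A) = sqrt(lambda_max(A^T A)). Form the symmetric matrix M = A^T A =
[[13, 12, 5],
 [12, 13, 0],
 [5, 0, 22]].
Its characteristic polynomial (trace, sum of principal 2x2 minors, determinant of M give the coefficients) is
  p(λ) = det(λ I - M) = λ^3 - 48λ^2 + 572λ - 225.
No integer candidate from the rational root theorem (±divisors of 225) is a root, so the roots are irrational. The cubic discriminant is Δ = 15532069 > 0, so there are three distinct real roots. p(0) = -225 and p(1) = 300 have opposite signs, so a root lies in (0, 1); Newton's method refines it to λ ≈ 0.4071. p(20) = 15 and p(21) = -120 have opposite signs, so a root lies in (20, 21); Newton's method refines it to λ ≈ 20.1022. p(27) = -90 and p(28) = 111 have opposite signs, so a root lies in (27, 28); Newton's method refines it to λ ≈ 27.4906. Check (Vieta): the three roots sum to 48, matching tr M = 48.
So the eigenvalues of A^T A are ≈ 0.4071, 20.1022, 27.4906 (all ≥ 0, as they must be for A^T A). The largest is λ_max ≈ 27.4906, hence ||A||_2 = sqrt(λ_max) ≈ 5.2432.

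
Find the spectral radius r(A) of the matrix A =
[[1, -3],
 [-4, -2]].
r(A) = (1 + sqrt(57))/2 ≈ 4.2749

The eigenvalues of A are the roots of its characteristic polynomial. With M = A (coefficients from the trace and determinant):
  p(λ) = det(λ I - M) = λ^2 + λ - 14.
For λ^2 + λ - 14 the discriminant is 57. It is nonnegative but not a perfect square, so the roots are real and irrational: λ = (-1 ± sqrt(57))/2 ≈ 3.2749, -4.2749.
Thus the eigenvalues (to 4 decimals) are 3.2749 (modulus 3.2749); -4.2749 (modulus 4.2749). The spectral radius is the largest modulus: r(A) = (1 + sqrt(57))/2 ≈ 4.2749. (Cross-check: r(A) ≤ ||A||_2 ≈ 4.515; equality holds whenever A is normal, though it can also hold for some non-normal A.)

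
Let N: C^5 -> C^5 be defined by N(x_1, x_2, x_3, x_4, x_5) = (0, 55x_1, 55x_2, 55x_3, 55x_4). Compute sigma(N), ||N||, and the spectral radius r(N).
sigma(N) = {0}; ||N|| = 55; r(N) = 0. (N is nilpotent with N^5 = 0.)

On C^5, N is a strictly lower-triangular matrix with 55 on the subdiagonal and zeros elsewhere, so its characteristic polynomial is lambda^5 and every eigenvalue is 0: sigma(N) = {0}. For the operator norm, N e_i = 55e_{i+1} for i = 1, ..., 4 and N e_5 = 0, so the singular values of N are 55 (with multiplicity 4) and 0; hence ||N|| = 55. The spectral radius r(N) = max|lambda| = 0. Note ||N|| > r(N) — characteristic of non-normal nilpotent operators. Indeed N^5 = 0.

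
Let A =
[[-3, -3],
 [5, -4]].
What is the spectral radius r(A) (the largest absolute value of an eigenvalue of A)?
r(A) = sqrt(27) ≈ 5.1962

The eigenvalues of A are the roots of its characteristic polynomial. With M = A (coefficients from the trace and determinant):
  p(λ) = det(λ I - M) = λ^2 + 7λ + 27.
For λ^2 + 7λ + 27 the discriminant is -59. It is negative, so the roots are the complex-conjugate pair λ = -7/2 ± (sqrt(59)/2) i ≈ -3.5 ± 3.8406i. For a conjugate pair the product of the roots equals the constant term, so |λ|^2 = 27 and |λ| = sqrt(27) ≈ 5.1962.
Thus the eigenvalues (to 4 decimals) are -3.5 ± 3.8406i (modulus 5.1962). The spectral radius is the largest modulus: r(A) = sqrt(27) ≈ 5.1962. (Cross-check: r(A) ≤ ||A||_2 ≈ 6.4331; equality holds whenever A is normal, though it can also hold for some non-normal A.)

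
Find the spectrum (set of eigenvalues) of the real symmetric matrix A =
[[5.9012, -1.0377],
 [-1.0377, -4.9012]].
sigma(A) ≈ {-5, 6}

A is real symmetric, so its spectrum consists of real eigenvalues. Expanding the characteristic polynomial of the displayed matrix gives
  det(λ I - A) = p(λ) = λ^2 + (-1)λ + (-30).
Solving p(λ) = 0 yields eigenvalues ≈ -5, 6. (A is shown rounded to 4 decimals, so these recover the underlying integer eigenvalues to within that precision.)
Verification: the trace of A = 1 equals the sum of eigenvalues 1, and det(A) ≈ -29.9998 matches the eigenvalue product -30.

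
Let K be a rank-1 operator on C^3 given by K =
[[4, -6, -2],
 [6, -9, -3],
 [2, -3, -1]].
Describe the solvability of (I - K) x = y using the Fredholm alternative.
(I - K) is invertible (det(I - K) = 7 ≠ 0), so for every y in C^3 the equation (I - K) x = y has a unique solution.

K has rank 1, so it is an outer product K = u v^T: every row of K is a multiple of one row vector. Reading off the entries, u = (-2, -3, -1) and v = (-2, 3, 1) (row i of K equals u_i·v^T). A rank-one matrix u v^T satisfies K u = u (v·u) and kills the (2)-dimensional subspace v^⊥, so its characteristic polynomial is lambda^2 (lambda - v·u) with v·u = tr K = -6. Hence the eigenvalues of I - K are 1 (multiplicity 2) and 1 - (-6) = 7, so det(I - K) = 7. (Direct check: I - K =
[[-3, 6, 2],
 [-6, 10, 3],
 [-2, 3, 2]]
has determinant 7.) The finite-dimensional Fredholm alternative says: either (I - K) is invertible, or ker(I - K) ≠ {0} and then range(I - K) = ker((I - K)^*)^⊥, with dim ker(I - K) = dim ker((I - K)^*). Since det(I - K) ≠ 0, 1 is not an eigenvalue of K and ker(I - K) = {0}, so we are in the first case: for every y there is a unique x = (I - K)^(-1) y. Explicitly, by the Sherman–Morrison formula, (I - u v^T)^(-1) = I + u v^T/(1 - v·u), i.e. (I - K)^(-1) = I + K/(7).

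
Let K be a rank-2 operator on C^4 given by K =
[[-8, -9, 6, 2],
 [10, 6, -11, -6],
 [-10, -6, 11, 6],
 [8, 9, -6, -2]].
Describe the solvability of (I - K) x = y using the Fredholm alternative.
(I - K) is invertible (det(I - K) = 64 ≠ 0), so for every y in C^4 the equation (I - K) x = y has a unique solution.

K has rank 2 and factors as K = U V^T = u1 v1^T + u2 v2^T with u1 = (1, -3, 3, -1), v1 = (-2, 0, 3, 2), u2 = (-3, 2, -2, 3), v2 = (2, 3, -1, 0) (multiplying out reproduces the displayed K). The nonzero eigenvalues of U V^T coincide with those of the 2 x 2 matrix G = V^T U = [[v1·u1, v1·u2], [v2·u1, v2·u2]] = [[5, 6], [-10, 2]], and by the Sylvester determinant identity det(I_4 - U V^T) = det(I_2 - V^T U) = det([[-4, -6], [10, -1]]) = (-4)(-1) - (-6)(10) = 64. (Direct check: I - K =
[[9, 9, -6, -2],
 [-10, -5, 11, 6],
 [10, 6, -10, -6],
 [-8, -9, 6, 3]]
has determinant 64.) The finite-dimensional Fredholm alternative says: either (I - K) is invertible, or ker(I - K) ≠ {0} and then range(I - K) = ker((I - K)^*)^⊥, with dim ker(I - K) = dim ker((I - K)^*). Since det(I - K) ≠ 0, 1 is not an eigenvalue of K and ker(I - K) = {0}, so we are in the first case: for every y there is a unique x = (I - K)^(-1) y. (Explicitly, by the Woodbury identity, (I - U V^T)^(-1) = I + U (I_2 - G)^(-1) V^T.)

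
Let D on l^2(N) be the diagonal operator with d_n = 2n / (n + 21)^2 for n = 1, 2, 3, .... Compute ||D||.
||D|| = 1/42 (attained at n = 21)

For D diagonal, ||D|| = sup_n |d_n|. Treat f(x) = 2x / (x + 21)^2 for real x > 0. By the quotient rule, f'(x) = 2(21 - x)/(x + 21)^3, which is positive for x < 21 and negative for x > 21. So f has a unique maximum at x = 21, and since 21 is a positive integer, the supremum over n ≥ 1 is attained at n = 21: d_21 = 2·21/(21 + 21)^2 = 2·21/1764 = 1/42. Hence ||D|| = 1/42.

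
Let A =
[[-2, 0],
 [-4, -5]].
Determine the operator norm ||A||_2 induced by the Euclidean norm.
||A||_2 = sqrt((45 + sqrt(1625))/2) ≈ 6.5311 (= sqrt(largest eigenvalue of A^T A))

||A||_2 = sigma_max(A) = sqrt(lambda_max(A^T A)). Form the symmetric matrix M = A^T A =
[[20, 20],
 [20, 25]].
Its characteristic polynomial (trace, determinant of M give the coefficients) is
  p(λ) = det(λ I - M) = λ^2 - 45λ + 100.
For λ^2 - 45λ + 100 the discriminant is 1625. It is nonnegative but not a perfect square, so the roots are real and irrational: λ = (45 ± sqrt(1625))/2 ≈ 42.6556, 2.3444.
So the eigenvalues of A^T A are ≈ 2.3444, 42.6556 (all ≥ 0, as they must be for A^T A). The largest is λ_max = (45 + sqrt(1625))/2 ≈ 42.6556, hence ||A||_2 = sqrt(λ_max) = sqrt((45 + sqrt(1625))/2) ≈ 6.5311.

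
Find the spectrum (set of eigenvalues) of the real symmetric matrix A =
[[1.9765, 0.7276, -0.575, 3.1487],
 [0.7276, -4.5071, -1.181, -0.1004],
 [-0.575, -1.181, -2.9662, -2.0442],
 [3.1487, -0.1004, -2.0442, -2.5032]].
sigma(A) ≈ {-6, -4, -2, 4}

A is real symmetric, so its spectrum consists of real eigenvalues. Expanding the characteristic polynomial of the displayed matrix gives
  det(λ I - A) = p(λ) = λ^4 + (8)λ^3 + (-4)λ^2 + (-128.004)λ + (-192.0098).
Solving p(λ) = 0 yields eigenvalues ≈ -6, -4, -2, 4. (A is shown rounded to 4 decimals, so these recover the underlying integer eigenvalues to within that precision.)
Verification: the trace of A = -8 equals the sum of eigenvalues -8, and det(A) ≈ -192.0098 matches the eigenvalue product -192.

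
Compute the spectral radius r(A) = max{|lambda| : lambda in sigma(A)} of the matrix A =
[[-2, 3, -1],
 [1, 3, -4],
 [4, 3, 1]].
r(A) ≈ 4.8484

The eigenvalues of A are the roots of its characteristic polynomial. With M = A (coefficients from the trace, the sum of principal 2x2 minors, and det A):
  p(λ) = det(λ I - M) = λ^3 - 2λ^2 + 8λ + 72.
No integer candidate from the rational root theorem (±divisors of 72) is a root, so the roots are irrational. The cubic discriminant is Δ = -160192 < 0, so there is one real root and a complex-conjugate pair. p(-4) = -56 and p(-3) = 3 have opposite signs, so a root lies in (-4, -3); Newton's method refines it to λ ≈ -3.0629. Dividing out (λ - (-3.0629)) leaves approximately λ^2 - 5.0629λ + 23.5071. For λ^2 - 5.0629λ + 23.5071 the discriminant is -68.3956. It is negative, so the remaining roots are the complex-conjugate pair λ ≈ 2.5314 ± 4.1351i. Their product equals the constant term, so |λ|^2 ≈ 23.5071 and |λ| ≈ 4.8484.
Thus the eigenvalues (to 4 decimals) are -3.0629 (modulus 3.0629); 2.5314 ± 4.1351i (modulus 4.8484). The spectral radius is the largest modulus: r(A) ≈ 4.8484. (Cross-check: r(A) ≤ ||A||_2 ≈ 6.1549; equality holds whenever A is normal, though it can also hold for some non-normal A.)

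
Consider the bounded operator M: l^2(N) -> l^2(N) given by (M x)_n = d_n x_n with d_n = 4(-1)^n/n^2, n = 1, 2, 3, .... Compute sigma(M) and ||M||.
sigma(M) = {4(-1)^n/n^2 : n ≥ 1} ∪ {0}; ||M|| = 4

A bounded diagonal operator on l^2 with diagonal entries d_n has spectrum equal to the closure of {d_n : n ≥ 1}: every d_n is an eigenvalue (with eigenvector e_n), so {d_n} ⊂ sigma(M); the spectrum is closed, so its closure is too; and for lambda not in the closure, (M - lambda I) has bounded inverse (the diagonal entries 1/(d_n - lambda) are bounded). For our sequence d_n = 4(-1)^n/n^2, n = 1, 2, 3, ...:
  - {d_n} = {4(-1)^n/n^2 : n ≥ 1}; the only limit point is 0
  - closure = {4(-1)^n/n^2 : n ≥ 1} ∪ {0}
For the norm: a diagonal operator has ||M|| = sup_n |d_n|. Here |d_n| = 4/n^2 is decreasing, so sup_n |d_n| = |d_1| = 4. So ||M|| = 4.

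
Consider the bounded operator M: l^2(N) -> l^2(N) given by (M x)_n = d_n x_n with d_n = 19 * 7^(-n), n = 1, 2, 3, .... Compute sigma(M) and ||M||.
sigma(M) = {19 * 7^(-n) : n ≥ 1} ∪ {0}; ||M|| = 19/7

A bounded diagonal operator on l^2 with diagonal entries d_n has spectrum equal to the closure of {d_n : n ≥ 1}: every d_n is an eigenvalue (with eigenvector e_n), so {d_n} ⊂ sigma(M); the spectrum is closed, so its closure is too; and for lambda not in the closure, (M - lambda I) has bounded inverse (the diagonal entries 1/(d_n - lambda) are bounded). For our sequence d_n = 19 * 7^(-n), n = 1, 2, 3, ...:
  - {d_n} = {19 * 7^(-n) : n ≥ 1}; the only limit point is 0
  - closure = {19 * 7^(-n) : n ≥ 1} ∪ {0}
For the norm: a diagonal operator has ||M|| = sup_n |d_n|. Here d_n = 19 * 7^(-n) is positive and decreasing, so sup_n |d_n| = d_1 = 19/7. So ||M|| = 19/7.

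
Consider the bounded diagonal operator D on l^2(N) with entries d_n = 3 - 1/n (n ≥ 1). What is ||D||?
||D|| = 3

For a diagonal operator on l^2 with entries d_n, ||D|| = sup_n |d_n|. Here d_1 = 2, d_2 = 5/2, ..., and d_n = 3 - 1/n increases monotonically toward 3. All terms lie in [2, 3), so |d_n| = d_n and the supremum is the limit 3, which is not attained by any individual d_n. Hence ||D|| = 3.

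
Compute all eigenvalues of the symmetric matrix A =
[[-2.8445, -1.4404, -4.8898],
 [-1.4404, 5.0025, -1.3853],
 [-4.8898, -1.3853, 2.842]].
sigma(A) ≈ {-6, 5, 6}

A is real symmetric, so its spectrum consists of real eigenvalues. Expanding the characteristic polynomial of the displayed matrix gives
  det(λ I - A) = p(λ) = λ^3 + (-5)λ^2 + (-36)λ + (180.0028).
Solving p(λ) = 0 yields eigenvalues ≈ -6, 5, 6. (A is shown rounded to 4 decimals, so these recover the underlying integer eigenvalues to within that precision.)
Verification: the trace of A = 5 equals the sum of eigenvalues 5, and det(A) ≈ -180.0028 matches the eigenvalue product -180.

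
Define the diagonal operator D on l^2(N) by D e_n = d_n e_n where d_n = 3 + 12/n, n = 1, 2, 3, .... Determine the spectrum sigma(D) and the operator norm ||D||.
sigma(D) = {3 + 12/n : n ≥ 1} ∪ {3}; ||D|| = 15

A bounded diagonal operator on l^2 with diagonal entries d_n has spectrum equal to the closure of {d_n : n ≥ 1}: every d_n is an eigenvalue (with eigenvector e_n), so {d_n} ⊂ sigma(D); the spectrum is closed, so its closure is too; and for lambda not in the closure, (D - lambda I) has bounded inverse (the diagonal entries 1/(d_n - lambda) are bounded). For our sequence d_n = 3 + 12/n, n = 1, 2, 3, ...:
  - {d_n} = {3 + 12/n : n ≥ 1}; the only limit point is 3
  - closure = {3 + 12/n : n ≥ 1} ∪ {3}
For the norm: a diagonal operator has ||D|| = sup_n |d_n|. Here d_n = 3 + 12/n is positive and decreasing, so sup_n |d_n| = d_1 = 3 + 12 = 15. So ||D|| = 15.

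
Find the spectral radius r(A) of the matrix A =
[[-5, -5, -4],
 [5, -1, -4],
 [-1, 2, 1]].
r(A) = sqrt(22) ≈ 4.6904

The eigenvalues of A are the roots of its characteristic polynomial. With M = A (coefficients from the trace, the sum of principal 2x2 minors, and det A):
  p(λ) = det(λ I - M) = λ^3 + 5λ^2 + 28λ + 66.
By the rational root theorem any rational root is an integer divisor of 66. Testing λ = -3: p(-3) = -27 + 45 - 84 + 66 = 0, so λ = -3 is a root. Dividing out (λ + 3) leaves p(λ) = (λ + 3)(λ^2 + 2λ + 22). For λ^2 + 2λ + 22 the discriminant is -84. It is negative, so the roots are the complex-conjugate pair λ = -1 ± (sqrt(84)/2) i ≈ -1 ± 4.5826i. For a conjugate pair the product of the roots equals the constant term, so |λ|^2 = 22 and |λ| = sqrt(22) ≈ 4.6904.
Thus the eigenvalues (to 4 decimals) are -1 ± 4.5826i (modulus 4.6904); -3 (modulus 3). The spectral radius is the largest modulus: r(A) = sqrt(22) ≈ 4.6904. (Cross-check: r(A) ≤ ||A||_2 ≈ 8.2194; equality holds whenever A is normal, though it can also hold for some non-normal A.)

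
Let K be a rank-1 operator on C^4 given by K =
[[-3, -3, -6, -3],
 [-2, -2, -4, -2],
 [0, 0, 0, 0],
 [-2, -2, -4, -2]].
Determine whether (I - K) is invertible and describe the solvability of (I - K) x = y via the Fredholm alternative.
(I - K) is invertible (det(I - K) = 8 ≠ 0), so for every y in C^4 the equation (I - K) x = y has a unique solution.

K has rank 1, so it is an outer product K = u v^T: every row of K is a multiple of one row vector. Reading off the entries, u = (3, 2, 0, 2) and v = (-1, -1, -2, -1) (row i of K equals u_i·v^T). A rank-one matrix u v^T satisfies K u = u (v·u) and kills the (3)-dimensional subspace v^⊥, so its characteristic polynomial is lambda^3 (lambda - v·u) with v·u = tr K = -7. Hence the eigenvalues of I - K are 1 (multiplicity 3) and 1 - (-7) = 8, so det(I - K) = 8. (Direct check: I - K =
[[4, 3, 6, 3],
 [2, 3, 4, 2],
 [0, 0, 1, 0],
 [2, 2, 4, 3]]
has determinant 8.) The finite-dimensional Fredholm alternative says: either (I - K) is invertible, or ker(I - K) ≠ {0} and then range(I - K) = ker((I - K)^*)^⊥, with dim ker(I - K) = dim ker((I - K)^*). Since det(I - K) ≠ 0, 1 is not an eigenvalue of K and ker(I - K) = {0}, so we are in the first case: for every y there is a unique x = (I - K)^(-1) y. Explicitly, by the Sherman–Morrison formula, (I - u v^T)^(-1) = I + u v^T/(1 - v·u), i.e. (I - K)^(-1) = I + K/(8).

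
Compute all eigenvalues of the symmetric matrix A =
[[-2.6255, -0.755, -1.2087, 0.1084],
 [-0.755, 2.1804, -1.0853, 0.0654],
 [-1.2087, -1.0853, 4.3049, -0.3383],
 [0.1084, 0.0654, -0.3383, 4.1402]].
sigma(A) ≈ {-3, 2, 4, 5}

A is real symmetric, so its spectrum consists of real eigenvalues. Expanding the characteristic polynomial of the displayed matrix gives
  det(λ I - A) = p(λ) = λ^4 + (-8)λ^3 + (5)λ^2 + (73.9977)λ + (-119.995).
Solving p(λ) = 0 yields eigenvalues ≈ -3, 2, 4, 5. (A is shown rounded to 4 decimals, so these recover the underlying integer eigenvalues to within that precision.)
Verification: the trace of A = 8 equals the sum of eigenvalues 8, and det(A) ≈ -119.9950 matches the eigenvalue product -120.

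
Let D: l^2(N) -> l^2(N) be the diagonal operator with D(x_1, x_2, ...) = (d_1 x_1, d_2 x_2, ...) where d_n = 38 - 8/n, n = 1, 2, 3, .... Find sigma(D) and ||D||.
sigma(D) = {38 - 8/n : n ≥ 1} ∪ {38}; ||D|| = 38

A bounded diagonal operator on l^2 with diagonal entries d_n has spectrum equal to the closure of {d_n : n ≥ 1}: every d_n is an eigenvalue (with eigenvector e_n), so {d_n} ⊂ sigma(D); the spectrum is closed, so its closure is too; and for lambda not in the closure, (D - lambda I) has bounded inverse (the diagonal entries 1/(d_n - lambda) are bounded). For our sequence d_n = 38 - 8/n, n = 1, 2, 3, ...:
  - {d_n} = {38 - 8/n : n ≥ 1}; the only limit point is 38
  - closure = {38 - 8/n : n ≥ 1} ∪ {38}
For the norm: a diagonal operator has ||D|| = sup_n |d_n|. Here d_n = 38 - 8/n increases monotonically from d_1 = 30 toward 38, with all terms in [30, 38); so sup_n |d_n| = 38 (the supremum is the limit, not attained). So ||D|| = 38.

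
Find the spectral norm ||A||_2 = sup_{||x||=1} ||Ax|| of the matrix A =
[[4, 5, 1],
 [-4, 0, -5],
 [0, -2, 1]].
||A||_2 ≈ 7.916 (= sqrt(largest eigenvalue of A^T A))

||A||_2 = sigma_max(A) = sqrt(lambda_max(A^T A)). Form the symmetric matrix M = A^T A =
[[32, 20, 24],
 [20, 29, 3],
 [24, 3, 27]].
Its characteristic polynomial (trace, sum of principal 2x2 minors, determinant of M give the coefficients) is
  p(λ) = det(λ I - M) = λ^3 - 88λ^2 + 1590λ - 144.
No integer candidate from the rational root theorem (±divisors of 144) is a root, so the roots are irrational. The cubic discriminant is Δ = 3468475296 > 0, so there are three distinct real roots. p(0) = -144 and p(1) = 1359 have opposite signs, so a root lies in (0, 1); Newton's method refines it to λ ≈ 0.091. p(25) = 231 and p(26) = -716 have opposite signs, so a root lies in (25, 26); Newton's method refines it to λ ≈ 25.2462. p(62) = -1508 and p(63) = 801 have opposite signs, so a root lies in (62, 63); Newton's method refines it to λ ≈ 62.6627. Check (Vieta): the three roots sum to 88, matching tr M = 88.
So the eigenvalues of A^T A are ≈ 0.091, 25.2462, 62.6627 (all ≥ 0, as they must be for A^T A). The largest is λ_max ≈ 62.6627, hence ||A||_2 = sqrt(λ_max) ≈ 7.916.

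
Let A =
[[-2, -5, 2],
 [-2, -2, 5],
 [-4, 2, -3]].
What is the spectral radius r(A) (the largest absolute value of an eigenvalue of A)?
r(A) ≈ 6.0075

The eigenvalues of A are the roots of its characteristic polynomial. With M = A (coefficients from the trace, the sum of principal 2x2 minors, and det A):
  p(λ) = det(λ I - M) = λ^3 + 7λ^2 + 4λ - 114.
No integer candidate from the rational root theorem (±divisors of 114) is a root, so the roots are irrational. The cubic discriminant is Δ = -251412 < 0, so there is one real root and a complex-conjugate pair. p(3) = -12 and p(4) = 78 have opposite signs, so a root lies in (3, 4); Newton's method refines it to λ ≈ 3.1588. Dividing out (λ - (3.1588)) leaves approximately λ^2 + 10.1588λ + 36.0896. For λ^2 + 10.1588λ + 36.0896 the discriminant is -41.1573. It is negative, so the remaining roots are the complex-conjugate pair λ ≈ -5.0794 ± 3.2077i. Their product equals the constant term, so |λ|^2 ≈ 36.0896 and |λ| ≈ 6.0075.
Thus the eigenvalues (to 4 decimals) are 3.1588 (modulus 3.1588); -5.0794 ± 3.2077i (modulus 6.0075). The spectral radius is the largest modulus: r(A) ≈ 6.0075. (Cross-check: r(A) ≤ ||A||_2 ≈ 7.9003; equality holds whenever A is normal, though it can also hold for some non-normal A.)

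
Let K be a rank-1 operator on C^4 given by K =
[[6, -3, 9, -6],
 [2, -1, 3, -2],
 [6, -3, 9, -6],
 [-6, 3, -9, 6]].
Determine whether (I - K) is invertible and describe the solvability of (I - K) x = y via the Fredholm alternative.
(I - K) is invertible (det(I - K) = -19 ≠ 0), so for every y in C^4 the equation (I - K) x = y has a unique solution.

K has rank 1, so it is an outer product K = u v^T: every row of K is a multiple of one row vector. Reading off the entries, u = (-3, -1, -3, 3) and v = (-2, 1, -3, 2) (row i of K equals u_i·v^T). A rank-one matrix u v^T satisfies K u = u (v·u) and kills the (3)-dimensional subspace v^⊥, so its characteristic polynomial is lambda^3 (lambda - v·u) with v·u = tr K = 20. Hence the eigenvalues of I - K are 1 (multiplicity 3) and 1 - (20) = -19, so det(I - K) = -19. (Direct check: I - K =
[[-5, 3, -9, 6],
 [-2, 2, -3, 2],
 [-6, 3, -8, 6],
 [6, -3, 9, -5]]
has determinant -19.) The finite-dimensional Fredholm alternative says: either (I - K) is invertible, or ker(I - K) ≠ {0} and then range(I - K) = ker((I - K)^*)^⊥, with dim ker(I - K) = dim ker((I - K)^*). Since det(I - K) ≠ 0, 1 is not an eigenvalue of K and ker(I - K) = {0}, so we are in the first case: for every y there is a unique x = (I - K)^(-1) y. Explicitly, by the Sherman–Morrison formula, (I - u v^T)^(-1) = I + u v^T/(1 - v·u), i.e. (I - K)^(-1) = I + K/(-19).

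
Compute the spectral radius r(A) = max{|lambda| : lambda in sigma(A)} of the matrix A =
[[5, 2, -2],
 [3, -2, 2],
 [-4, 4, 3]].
r(A) = 7

The eigenvalues of A are the roots of its characteristic polynomial. With M = A (coefficients from the trace, the sum of principal 2x2 minors, and det A):
  p(λ) = det(λ I - M) = λ^3 - 6λ^2 - 23λ + 112.
By the rational root theorem any rational root is an integer divisor of 112. Testing λ = 7: p(7) = 343 - 294 - 161 + 112 = 0, so λ = 7 is a root. Dividing out (λ - 7) leaves p(λ) = (λ - 7)(λ^2 + λ - 16). For λ^2 + λ - 16 the discriminant is 65. It is nonnegative but not a perfect square, so the roots are real and irrational: λ = (-1 ± sqrt(65))/2 ≈ 3.5311, -4.5311.
Thus the eigenvalues (to 4 decimals) are 3.5311 (modulus 3.5311); -4.5311 (modulus 4.5311); 7 (modulus 7). The spectral radius is the largest modulus: r(A) = 7. (Cross-check: r(A) ≤ ||A||_2 ≈ 7.7983; equality holds whenever A is normal, though it can also hold for some non-normal A.)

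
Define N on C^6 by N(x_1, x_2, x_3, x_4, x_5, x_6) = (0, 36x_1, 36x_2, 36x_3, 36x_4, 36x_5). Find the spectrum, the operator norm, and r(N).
sigma(N) = {0}; ||N|| = 36; r(N) = 0. (N is nilpotent with N^6 = 0.)

On C^6, N is a strictly lower-triangular matrix with 36 on the subdiagonal and zeros elsewhere, so its characteristic polynomial is lambda^6 and every eigenvalue is 0: sigma(N) = {0}. For the operator norm, N e_i = 36e_{i+1} for i = 1, ..., 5 and N e_6 = 0, so the singular values of N are 36 (with multiplicity 5) and 0; hence ||N|| = 36. The spectral radius r(N) = max|lambda| = 0. Note ||N|| > r(N) — characteristic of non-normal nilpotent operators. Indeed N^6 = 0.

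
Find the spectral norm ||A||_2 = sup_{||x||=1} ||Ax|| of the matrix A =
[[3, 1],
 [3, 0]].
||A||_2 = sqrt((19 + sqrt(325))/2) ≈ 4.3028 (= sqrt(largest eigenvalue of A^T A))

||A||_2 = sigma_max(A) = sqrt(lambda_max(A^T A)). Form the symmetric matrix M = A^T A =
[[18, 3],
 [3, 1]].
Its characteristic polynomial (trace, determinant of M give the coefficients) is
  p(λ) = det(λ I - M) = λ^2 - 19λ + 9.
For λ^2 - 19λ + 9 the discriminant is 325. It is nonnegative but not a perfect square, so the roots are real and irrational: λ = (19 ± sqrt(325))/2 ≈ 18.5139, 0.4861.
So the eigenvalues of A^T A are ≈ 0.4861, 18.5139 (all ≥ 0, as they must be for A^T A). The largest is λ_max = (19 + sqrt(325))/2 ≈ 18.5139, hence ||A||_2 = sqrt(λ_max) = sqrt((19 + sqrt(325))/2) ≈ 4.3028.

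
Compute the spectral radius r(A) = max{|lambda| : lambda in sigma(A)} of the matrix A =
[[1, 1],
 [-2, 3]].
r(A) = sqrt(5) ≈ 2.2361

The eigenvalues of A are the roots of its characteristic polynomial. With M = A (coefficients from the trace and determinant):
  p(λ) = det(λ I - M) = λ^2 - 4λ + 5.
For λ^2 - 4λ + 5 the discriminant is -4. It is negative, so the roots are the complex-conjugate pair λ = 2 ± (sqrt(4)/2) i ≈ 2 ± 1i. For a conjugate pair the product of the roots equals the constant term, so |λ|^2 = 5 and |λ| = sqrt(5) ≈ 2.2361.
Thus the eigenvalues (to 4 decimals) are 2 ± 1i (modulus 2.2361). The spectral radius is the largest modulus: r(A) = sqrt(5) ≈ 2.2361. (Cross-check: r(A) ≤ ||A||_2 ≈ 3.618; equality holds whenever A is normal, though it can also hold for some non-normal A.)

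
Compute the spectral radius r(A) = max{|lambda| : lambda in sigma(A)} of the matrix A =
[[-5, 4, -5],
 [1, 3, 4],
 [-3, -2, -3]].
r(A) ≈ 8.3446

The eigenvalues of A are the roots of its characteristic polynomial. With M = A (coefficients from the trace, the sum of principal 2x2 minors, and det A):
  p(λ) = det(λ I - M) = λ^3 + 5λ^2 - 20λ + 66.
No integer candidate from the rational root theorem (±divisors of 66) is a root, so the roots are irrational. The cubic discriminant is Δ = -227412 < 0, so there is one real root and a complex-conjugate pair. p(-9) = -78 and p(-8) = 34 have opposite signs, so a root lies in (-9, -8); Newton's method refines it to λ ≈ -8.3446. Dividing out (λ - (-8.3446)) leaves approximately λ^2 - 3.3446λ + 7.9093. For λ^2 - 3.3446λ + 7.9093 the discriminant is -20.4509. It is negative, so the remaining roots are the complex-conjugate pair λ ≈ 1.6723 ± 2.2611i. Their product equals the constant term, so |λ|^2 ≈ 7.9093 and |λ| ≈ 2.8123.
Thus the eigenvalues (to 4 decimals) are -8.3446 (modulus 8.3446); 1.6723 ± 2.2611i (modulus 2.8123). The spectral radius is the largest modulus: r(A) ≈ 8.3446. (Cross-check: r(A) ≤ ||A||_2 ≈ 9.0889; equality holds whenever A is normal, though it can also hold for some non-normal A.)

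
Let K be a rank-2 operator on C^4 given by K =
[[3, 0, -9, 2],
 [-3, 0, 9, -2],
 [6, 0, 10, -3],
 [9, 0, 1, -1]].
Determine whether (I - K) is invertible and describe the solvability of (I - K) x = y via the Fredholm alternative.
(I - K) is invertible (det(I - K) = 45 ≠ 0), so for every y in C^4 the equation (I - K) x = y has a unique solution.

K has rank 2 and factors as K = U V^T = u1 v1^T + u2 v2^T with u1 = (3, -3, -1, 2), v1 = (3, 0, -1, 0), u2 = (2, -2, -3, -1), v2 = (-3, 0, -3, 1) (multiplying out reproduces the displayed K). The nonzero eigenvalues of U V^T coincide with those of the 2 x 2 matrix G = V^T U = [[v1·u1, v1·u2], [v2·u1, v2·u2]] = [[10, 9], [-4, 2]], and by the Sylvester determinant identity det(I_4 - U V^T) = det(I_2 - V^T U) = det([[-9, -9], [4, -1]]) = (-9)(-1) - (-9)(4) = 45. (Direct check: I - K =
[[-2, 0, 9, -2],
 [3, 1, -9, 2],
 [-6, 0, -9, 3],
 [-9, 0, -1, 2]]
has determinant 45.) The finite-dimensional Fredholm alternative says: either (I - K) is invertible, or ker(I - K) ≠ {0} and then range(I - K) = ker((I - K)^*)^⊥, with dim ker(I - K) = dim ker((I - K)^*). Since det(I - K) ≠ 0, 1 is not an eigenvalue of K and ker(I - K) = {0}, so we are in the first case: for every y there is a unique x = (I - K)^(-1) y. (Explicitly, by the Woodbury identity, (I - U V^T)^(-1) = I + U (I_2 - G)^(-1) V^T.)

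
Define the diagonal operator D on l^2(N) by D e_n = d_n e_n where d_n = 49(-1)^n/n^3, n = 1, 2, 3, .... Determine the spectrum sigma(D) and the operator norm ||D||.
sigma(D) = {49(-1)^n/n^3 : n ≥ 1} ∪ {0}; ||D|| = 49

A bounded diagonal operator on l^2 with diagonal entries d_n has spectrum equal to the closure of {d_n : n ≥ 1}: every d_n is an eigenvalue (with eigenvector e_n), so {d_n} ⊂ sigma(D); the spectrum is closed, so its closure is too; and for lambda not in the closure, (D - lambda I) has bounded inverse (the diagonal entries 1/(d_n - lambda) are bounded). For our sequence d_n = 49(-1)^n/n^3, n = 1, 2, 3, ...:
  - {d_n} = {49(-1)^n/n^3 : n ≥ 1}; the only limit point is 0
  - closure = {49(-1)^n/n^3 : n ≥ 1} ∪ {0}
For the norm: a diagonal operator has ||D|| = sup_n |d_n|. Here |d_n| = 49/n^3 is decreasing, so sup_n |d_n| = |d_1| = 49. So ||D|| = 49.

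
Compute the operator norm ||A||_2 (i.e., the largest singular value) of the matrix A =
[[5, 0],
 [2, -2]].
||A||_2 = sqrt((33 + sqrt(689))/2) ≈ 5.4428 (= sqrt(largest eigenvalue of A^T A))

||A||_2 = sigma_max(A) = sqrt(lambda_max(A^T A)). Form the symmetric matrix M = A^T A =
[[29, -4],
 [-4, 4]].
Its characteristic polynomial (trace, determinant of M give the coefficients) is
  p(λ) = det(λ I - M) = λ^2 - 33λ + 100.
For λ^2 - 33λ + 100 the discriminant is 689. It is nonnegative but not a perfect square, so the roots are real and irrational: λ = (33 ± sqrt(689))/2 ≈ 29.6244, 3.3756.
So the eigenvalues of A^T A are ≈ 3.3756, 29.6244 (all ≥ 0, as they must be for A^T A). The largest is λ_max = (33 + sqrt(689))/2 ≈ 29.6244, hence ||A||_2 = sqrt(λ_max) = sqrt((33 + sqrt(689))/2) ≈ 5.4428.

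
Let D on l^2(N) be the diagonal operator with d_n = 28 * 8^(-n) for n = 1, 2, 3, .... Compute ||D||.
||D|| = 7/2 (attained at n = 1)

For D diagonal, ||D|| = sup_n |d_n|. The sequence d_n = 28 * 8^(-n) is positive and strictly decreasing (ratio 8^(-1) < 1), so the supremum is d_1 = 28/8 = 7/2. Hence ||D|| = 7/2.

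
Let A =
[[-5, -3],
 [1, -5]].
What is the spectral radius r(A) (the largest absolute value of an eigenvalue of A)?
r(A) = sqrt(28) ≈ 5.2915

The eigenvalues of A are the roots of its characteristic polynomial. With M = A (coefficients from the trace and determinant):
  p(λ) = det(λ I - M) = λ^2 + 10λ + 28.
For λ^2 + 10λ + 28 the discriminant is -12. It is negative, so the roots are the complex-conjugate pair λ = -5 ± (sqrt(12)/2) i ≈ -5 ± 1.7321i. For a conjugate pair the product of the roots equals the constant term, so |λ|^2 = 28 and |λ| = sqrt(28) ≈ 5.2915.
Thus the eigenvalues (to 4 decimals) are -5 ± 1.7321i (modulus 5.2915). The spectral radius is the largest modulus: r(A) = sqrt(28) ≈ 5.2915. (Cross-check: r(A) ≤ ||A||_2 ≈ 6.3852; equality holds whenever A is normal, though it can also hold for some non-normal A.)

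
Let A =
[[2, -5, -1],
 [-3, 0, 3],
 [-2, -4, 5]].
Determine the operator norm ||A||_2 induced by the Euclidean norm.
||A||_2 ≈ 7.5922 (= sqrt(largest eigenvalue of A^T A))

||A||_2 = sigma_max(A) = sqrt(lambda_max(A^T A)). Form the symmetric matrix M = A^T A =
[[17, -2, -21],
 [-2, 41, -15],
 [-21, -15, 35]].
Its characteristic polynomial (trace, sum of principal 2x2 minors, determinant of M give the coefficients) is
  p(λ) = det(λ I - M) = λ^3 - 93λ^2 + 2057λ - 1089.
No integer candidate from the rational root theorem (±divisors of 1089) is a root, so the roots are irrational. The cubic discriminant is Δ = 1995439072 > 0, so there are three distinct real roots. p(0) = -1089 and p(1) = 876 have opposite signs, so a root lies in (0, 1); Newton's method refines it to λ ≈ 0.5426. p(34) = 645 and p(35) = -144 have opposite signs, so a root lies in (34, 35); Newton's method refines it to λ ≈ 34.8154. p(57) = -804 and p(58) = 477 have opposite signs, so a root lies in (57, 58); Newton's method refines it to λ ≈ 57.6419. Check (Vieta): the three roots sum to 93, matching tr M = 93.
So the eigenvalues of A^T A are ≈ 0.5426, 34.8154, 57.6419 (all ≥ 0, as they must be for A^T A). The largest is λ_max ≈ 57.6419, hence ||A||_2 = sqrt(λ_max) ≈ 7.5922.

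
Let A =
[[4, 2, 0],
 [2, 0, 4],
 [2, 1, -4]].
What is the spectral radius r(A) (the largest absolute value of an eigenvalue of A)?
r(A) ≈ 5.2034

The eigenvalues of A are the roots of its characteristic polynomial. With M = A (coefficients from the trace, the sum of principal 2x2 minors, and det A):
  p(λ) = det(λ I - M) = λ^3 - 24λ - 16.
No integer candidate from the rational root theorem (±divisors of 16) is a root, so the roots are irrational. The cubic discriminant is Δ = 48384 > 0, so there are three distinct real roots. p(-5) = -21 and p(-4) = 16 have opposite signs, so a root lies in (-5, -4); Newton's method refines it to λ ≈ -4.5236. p(-1) = 7 and p(0) = -16 have opposite signs, so a root lies in (-1, 0); Newton's method refines it to λ ≈ -0.6798. p(5) = -11 and p(6) = 56 have opposite signs, so a root lies in (5, 6); Newton's method refines it to λ ≈ 5.2034. Check (Vieta): the three roots sum to 0, matching tr M = 0.
Thus the eigenvalues (to 4 decimals) are -4.5236 (modulus 4.5236); -0.6798 (modulus 0.6798); 5.2034 (modulus 5.2034). The spectral radius is the largest modulus: r(A) ≈ 5.2034. (Cross-check: r(A) ≤ ||A||_2 ≈ 5.7405; equality holds whenever A is normal, though it can also hold for some non-normal A.)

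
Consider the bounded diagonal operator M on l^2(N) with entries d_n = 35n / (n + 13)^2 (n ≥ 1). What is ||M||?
||M|| = 35/52 (attained at n = 13)

For M diagonal, ||M|| = sup_n |d_n|. Treat f(x) = 35x / (x + 13)^2 for real x > 0. By the quotient rule, f'(x) = 35(13 - x)/(x + 13)^3, which is positive for x < 13 and negative for x > 13. So f has a unique maximum at x = 13, and since 13 is a positive integer, the supremum over n ≥ 1 is attained at n = 13: d_13 = 35·13/(13 + 13)^2 = 35·13/676 = 35/52. Hence ||M|| = 35/52.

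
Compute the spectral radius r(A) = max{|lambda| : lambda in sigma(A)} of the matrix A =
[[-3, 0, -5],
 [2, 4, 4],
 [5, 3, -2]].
r(A) ≈ 5.1961

The eigenvalues of A are the roots of its characteristic polynomial. With M = A (coefficients from the trace, the sum of principal 2x2 minors, and det A):
  p(λ) = det(λ I - M) = λ^3 + λ^2 - λ - 130.
No integer candidate from the rational root theorem (±divisors of 130) is a root, so the roots are irrational. The cubic discriminant is Δ = -453435 < 0, so there is one real root and a complex-conjugate pair. p(4) = -54 and p(5) = 15 have opposite signs, so a root lies in (4, 5); Newton's method refines it to λ ≈ 4.815. Dividing out (λ - (4.815)) leaves approximately λ^2 + 5.815λ + 26.9991. For λ^2 + 5.815λ + 26.9991 the discriminant is -74.1822. It is negative, so the remaining roots are the complex-conjugate pair λ ≈ -2.9075 ± 4.3065i. Their product equals the constant term, so |λ|^2 ≈ 26.9991 and |λ| ≈ 5.1961.
Thus the eigenvalues (to 4 decimals) are 4.815 (modulus 4.815); -2.9075 ± 4.3065i (modulus 5.1961). The spectral radius is the largest modulus: r(A) ≈ 5.1961. (Cross-check: r(A) ≤ ||A||_2 ≈ 8.2101; equality holds whenever A is normal, though it can also hold for some non-normal A.)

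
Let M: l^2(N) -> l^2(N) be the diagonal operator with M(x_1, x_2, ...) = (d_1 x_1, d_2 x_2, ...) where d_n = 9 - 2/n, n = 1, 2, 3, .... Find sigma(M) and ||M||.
sigma(M) = {9 - 2/n : n ≥ 1} ∪ {9}; ||M|| = 9

A bounded diagonal operator on l^2 with diagonal entries d_n has spectrum equal to the closure of {d_n : n ≥ 1}: every d_n is an eigenvalue (with eigenvector e_n), so {d_n} ⊂ sigma(M); the spectrum is closed, so its closure is too; and for lambda not in the closure, (M - lambda I) has bounded inverse (the diagonal entries 1/(d_n - lambda) are bounded). For our sequence d_n = 9 - 2/n, n = 1, 2, 3, ...:
  - {d_n} = {9 - 2/n : n ≥ 1}; the only limit point is 9
  - closure = {9 - 2/n : n ≥ 1} ∪ {9}
For the norm: a diagonal operator has ||M|| = sup_n |d_n|. Here d_n = 9 - 2/n increases monotonically from d_1 = 7 toward 9, with all terms in [7, 9); so sup_n |d_n| = 9 (the supremum is the limit, not attained). So ||M|| = 9.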